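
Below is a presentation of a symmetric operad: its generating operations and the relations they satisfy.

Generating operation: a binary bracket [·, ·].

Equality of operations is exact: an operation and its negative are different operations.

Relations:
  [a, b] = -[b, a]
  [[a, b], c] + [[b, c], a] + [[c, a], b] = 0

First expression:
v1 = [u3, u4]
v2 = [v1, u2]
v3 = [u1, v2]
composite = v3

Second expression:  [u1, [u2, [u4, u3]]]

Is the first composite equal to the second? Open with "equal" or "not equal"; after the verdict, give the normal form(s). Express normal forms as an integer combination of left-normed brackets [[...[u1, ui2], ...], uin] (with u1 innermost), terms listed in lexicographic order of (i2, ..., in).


equal: each reduces to -[[[u1, u2], u3], u4] + [[[u1, u2], u4], u3] + [[[u1, u3], u4], u2] - [[[u1, u4], u3], u2]

The first expression reduces to -[[[u1, u2], u3], u4] + [[[u1, u2], u4], u3] + [[[u1, u3], u4], u2] - [[[u1, u4], u3], u2]
The second expression reduces to -[[[u1, u2], u3], u4] + [[[u1, u2], u4], u3] + [[[u1, u3], u4], u2] - [[[u1, u4], u3], u2]
Identical normal forms: equal.


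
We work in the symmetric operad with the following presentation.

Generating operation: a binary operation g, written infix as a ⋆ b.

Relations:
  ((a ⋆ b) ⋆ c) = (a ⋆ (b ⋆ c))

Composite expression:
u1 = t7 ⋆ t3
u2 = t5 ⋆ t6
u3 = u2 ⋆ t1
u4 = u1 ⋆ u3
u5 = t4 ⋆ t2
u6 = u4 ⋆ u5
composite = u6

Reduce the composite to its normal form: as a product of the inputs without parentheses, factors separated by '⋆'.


All parenthesizations of g agree; list the t-inputs left to right.
(t7 ⋆ t3) unparenthesizes to t7 ⋆ t3
(t5 ⋆ t6) unparenthesizes to t5 ⋆ t6
((t5 ⋆ t6) ⋆ t1) unparenthesizes to t5 ⋆ t6 ⋆ t1
((t7 ⋆ t3) ⋆ ((t5 ⋆ t6) ⋆ t1)) unparenthesizes to t7 ⋆ t3 ⋆ t5 ⋆ t6 ⋆ t1
(t4 ⋆ t2) unparenthesizes to t4 ⋆ t2
(((t7 ⋆ t3) ⋆ ((t5 ⋆ t6) ⋆ t1)) ⋆ (t4 ⋆ t2)) unparenthesizes to t7 ⋆ t3 ⋆ t5 ⋆ t6 ⋆ t1 ⋆ t4 ⋆ t2

t7 ⋆ t3 ⋆ t5 ⋆ t6 ⋆ t1 ⋆ t4 ⋆ t2


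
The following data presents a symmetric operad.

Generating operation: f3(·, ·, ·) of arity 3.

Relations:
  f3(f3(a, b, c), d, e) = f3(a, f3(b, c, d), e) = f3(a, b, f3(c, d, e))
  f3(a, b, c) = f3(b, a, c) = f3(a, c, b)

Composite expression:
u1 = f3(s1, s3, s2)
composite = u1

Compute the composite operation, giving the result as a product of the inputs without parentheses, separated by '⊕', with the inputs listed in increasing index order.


s1 ⊕ s2 ⊕ s3

Any arrangement under f3 is one operation, so sort the s-inputs.
f3(s1, s3, s2) reduces to s1 ⊕ s3 ⊕ s2
sorting the factors by input index: s1 ⊕ s2 ⊕ s3


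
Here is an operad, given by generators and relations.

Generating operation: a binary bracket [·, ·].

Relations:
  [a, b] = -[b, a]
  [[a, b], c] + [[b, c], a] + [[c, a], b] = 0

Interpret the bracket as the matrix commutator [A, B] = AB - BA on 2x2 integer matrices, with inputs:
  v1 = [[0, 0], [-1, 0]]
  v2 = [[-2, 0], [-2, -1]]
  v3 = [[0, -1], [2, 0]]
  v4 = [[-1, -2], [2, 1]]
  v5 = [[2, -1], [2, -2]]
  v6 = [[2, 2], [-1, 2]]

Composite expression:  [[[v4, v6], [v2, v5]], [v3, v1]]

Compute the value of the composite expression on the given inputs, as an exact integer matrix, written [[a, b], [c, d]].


[[0, 40], [-32, 0]]

[v4, v6] = [[-2, -4], [-2, 2]]
[v2, v5] = [[-2, 1], [-6, 2]]
[[v4, v6], [v2, v5]] = [[26, -20], [-16, -26]]
[v3, v1] = [[1, 0], [0, -1]]
[[[v4, v6], [v2, v5]], [v3, v1]] = [[0, 40], [-32, 0]]


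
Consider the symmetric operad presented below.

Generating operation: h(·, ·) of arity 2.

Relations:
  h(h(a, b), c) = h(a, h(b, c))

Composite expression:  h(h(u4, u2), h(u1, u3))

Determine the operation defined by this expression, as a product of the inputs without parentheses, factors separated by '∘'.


Associativity of h dissolves the nesting; only the u-input order survives.
h(u4, u2) spells out as u4 ∘ u2
h(u1, u3) spells out as u1 ∘ u3
h(h(u4, u2), h(u1, u3)) spells out as u4 ∘ u2 ∘ u1 ∘ u3

u4 ∘ u2 ∘ u1 ∘ u3


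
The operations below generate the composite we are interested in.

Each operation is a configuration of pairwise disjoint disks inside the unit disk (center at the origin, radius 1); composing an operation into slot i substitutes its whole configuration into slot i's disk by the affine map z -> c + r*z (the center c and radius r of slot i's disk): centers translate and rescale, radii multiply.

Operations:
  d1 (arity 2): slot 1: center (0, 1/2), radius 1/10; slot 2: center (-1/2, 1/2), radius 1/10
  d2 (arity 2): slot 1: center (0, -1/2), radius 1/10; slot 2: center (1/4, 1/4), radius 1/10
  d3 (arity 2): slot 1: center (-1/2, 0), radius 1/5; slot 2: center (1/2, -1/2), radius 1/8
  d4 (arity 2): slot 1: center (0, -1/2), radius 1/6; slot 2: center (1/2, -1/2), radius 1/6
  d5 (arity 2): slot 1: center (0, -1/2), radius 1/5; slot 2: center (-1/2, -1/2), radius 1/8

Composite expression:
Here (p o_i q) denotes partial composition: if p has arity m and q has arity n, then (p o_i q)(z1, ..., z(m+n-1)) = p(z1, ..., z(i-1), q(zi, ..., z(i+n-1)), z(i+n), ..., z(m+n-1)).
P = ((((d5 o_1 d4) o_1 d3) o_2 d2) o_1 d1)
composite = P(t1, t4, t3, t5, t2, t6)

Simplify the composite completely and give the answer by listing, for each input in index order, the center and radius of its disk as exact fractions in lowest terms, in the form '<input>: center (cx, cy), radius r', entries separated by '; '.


t1: center (-1/60, -179/300), radius 1/1500; t2: center (1/10, -3/5), radius 1/30; t3: center (1/60, -99/160), radius 1/2400; t4: center (-1/50, -179/300), radius 1/1500; t5: center (17/960, -197/320), radius 1/2400; t6: center (-1/2, -1/2), radius 1/8

Nesting under d5 composes maps z -> c + r*z down each t-path.
for t1, the 4-step affine chain lands on center (-1/60, -179/300), radius 1/1500
for t4, the 4-step affine chain lands on center (-1/50, -179/300), radius 1/1500
for t3, the 4-step affine chain lands on center (1/60, -99/160), radius 1/2400
for t5, the 4-step affine chain lands on center (17/960, -197/320), radius 1/2400
for t2, the 2-step affine chain lands on center (1/10, -3/5), radius 1/30
for t6, the 1-step affine chain lands on center (-1/2, -1/2), radius 1/8


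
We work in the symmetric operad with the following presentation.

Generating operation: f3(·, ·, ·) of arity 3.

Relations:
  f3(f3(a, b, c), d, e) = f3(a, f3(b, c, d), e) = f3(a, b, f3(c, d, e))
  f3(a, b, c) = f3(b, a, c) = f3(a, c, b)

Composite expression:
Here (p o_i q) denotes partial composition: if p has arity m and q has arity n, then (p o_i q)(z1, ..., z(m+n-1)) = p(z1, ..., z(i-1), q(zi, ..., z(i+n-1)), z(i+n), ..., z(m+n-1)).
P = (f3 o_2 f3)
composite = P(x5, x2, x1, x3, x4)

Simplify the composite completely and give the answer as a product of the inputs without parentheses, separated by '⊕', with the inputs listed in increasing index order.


x1 ⊕ x2 ⊕ x3 ⊕ x4 ⊕ x5

With f3 associative and commutative, the x-input set is all that matters.
f3(x2, x1, x3) spells out as x2 ⊕ x1 ⊕ x3
f3(x5, f3(x2, x1, x3), x4) spells out as x5 ⊕ x2 ⊕ x1 ⊕ x3 ⊕ x4
rearranged into index order: x1 ⊕ x2 ⊕ x3 ⊕ x4 ⊕ x5


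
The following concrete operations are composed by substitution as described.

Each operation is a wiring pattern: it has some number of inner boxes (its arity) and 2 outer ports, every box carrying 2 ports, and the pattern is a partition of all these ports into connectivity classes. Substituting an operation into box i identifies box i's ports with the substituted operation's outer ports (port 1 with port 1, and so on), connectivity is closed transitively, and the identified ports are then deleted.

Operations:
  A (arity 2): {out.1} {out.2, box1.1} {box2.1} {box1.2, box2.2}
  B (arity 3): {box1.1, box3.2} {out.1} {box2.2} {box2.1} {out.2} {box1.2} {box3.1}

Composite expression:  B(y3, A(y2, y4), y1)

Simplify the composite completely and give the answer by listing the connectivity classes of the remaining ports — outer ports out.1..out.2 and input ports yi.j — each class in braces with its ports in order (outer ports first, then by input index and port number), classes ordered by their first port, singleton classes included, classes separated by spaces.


{out.1} {out.2} {y1.1} {y1.2, y3.1} {y2.1} {y2.2, y4.2} {y3.2} {y4.1}


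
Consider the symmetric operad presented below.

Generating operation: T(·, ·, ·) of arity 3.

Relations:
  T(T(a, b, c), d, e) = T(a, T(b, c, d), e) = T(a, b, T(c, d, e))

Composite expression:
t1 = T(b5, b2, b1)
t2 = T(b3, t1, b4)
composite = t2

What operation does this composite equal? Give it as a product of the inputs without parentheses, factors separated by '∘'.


The T-tree's shape is irrelevant; the b-reading-order decides.
T(b5, b2, b1) linearizes to b5 ∘ b2 ∘ b1
T(b3, T(b5, b2, b1), b4) linearizes to b3 ∘ b5 ∘ b2 ∘ b1 ∘ b4

b3 ∘ b5 ∘ b2 ∘ b1 ∘ b4


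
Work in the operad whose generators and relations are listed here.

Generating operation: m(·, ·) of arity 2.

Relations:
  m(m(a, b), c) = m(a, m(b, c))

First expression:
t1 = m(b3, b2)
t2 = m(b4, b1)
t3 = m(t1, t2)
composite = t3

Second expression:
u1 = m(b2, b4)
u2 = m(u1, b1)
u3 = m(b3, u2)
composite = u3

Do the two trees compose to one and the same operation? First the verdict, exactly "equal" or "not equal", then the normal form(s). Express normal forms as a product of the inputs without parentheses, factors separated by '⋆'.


equal; both compose to b3 ⋆ b2 ⋆ b4 ⋆ b1

Normal form of the first expression: b3 ⋆ b2 ⋆ b4 ⋆ b1
Normal form of the second expression: b3 ⋆ b2 ⋆ b4 ⋆ b1
The forms coincide; equal.


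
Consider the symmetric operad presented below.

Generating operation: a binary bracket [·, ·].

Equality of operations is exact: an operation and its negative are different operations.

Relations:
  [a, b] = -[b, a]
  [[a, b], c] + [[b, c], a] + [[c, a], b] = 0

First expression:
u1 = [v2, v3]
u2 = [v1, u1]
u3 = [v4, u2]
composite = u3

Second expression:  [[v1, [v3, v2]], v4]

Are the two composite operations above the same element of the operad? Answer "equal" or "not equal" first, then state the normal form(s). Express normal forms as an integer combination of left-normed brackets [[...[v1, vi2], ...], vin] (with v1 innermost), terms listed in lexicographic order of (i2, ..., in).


equal — both sides give -[[[v1, v2], v3], v4] + [[[v1, v3], v2], v4]

The first expression, normalized: -[[[v1, v2], v3], v4] + [[[v1, v3], v2], v4]
The second expression, normalized: -[[[v1, v2], v3], v4] + [[[v1, v3], v2], v4]
Identical normal forms: equal.


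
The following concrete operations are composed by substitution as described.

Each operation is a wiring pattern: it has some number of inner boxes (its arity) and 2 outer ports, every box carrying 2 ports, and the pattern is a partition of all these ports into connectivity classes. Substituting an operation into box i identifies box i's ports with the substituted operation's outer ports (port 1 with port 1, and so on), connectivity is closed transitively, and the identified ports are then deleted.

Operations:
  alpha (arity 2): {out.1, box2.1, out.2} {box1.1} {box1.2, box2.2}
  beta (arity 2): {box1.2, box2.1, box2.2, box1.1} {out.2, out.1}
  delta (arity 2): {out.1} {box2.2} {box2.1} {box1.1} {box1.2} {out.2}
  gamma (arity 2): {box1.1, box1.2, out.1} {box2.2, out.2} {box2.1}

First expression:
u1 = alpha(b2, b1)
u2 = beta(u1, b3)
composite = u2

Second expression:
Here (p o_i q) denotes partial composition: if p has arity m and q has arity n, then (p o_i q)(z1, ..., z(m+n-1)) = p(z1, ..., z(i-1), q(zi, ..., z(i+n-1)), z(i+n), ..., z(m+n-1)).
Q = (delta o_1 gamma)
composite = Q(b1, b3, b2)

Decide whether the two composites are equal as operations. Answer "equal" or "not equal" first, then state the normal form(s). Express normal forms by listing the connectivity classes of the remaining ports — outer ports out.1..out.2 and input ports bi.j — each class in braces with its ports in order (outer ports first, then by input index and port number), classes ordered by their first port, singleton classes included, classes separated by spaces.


The first composite normalizes to {out.1, out.2} {b1.1, b3.1, b3.2} {b1.2, b2.2} {b2.1}
The second composite normalizes to {out.1} {out.2} {b1.1, b1.2} {b2.1} {b2.2} {b3.1} {b3.2}
The normal forms differ: not equal.

not equal; first: {out.1, out.2} {b1.1, b3.1, b3.2} {b1.2, b2.2} {b2.1}; second: {out.1} {out.2} {b1.1, b1.2} {b2.1} {b2.2} {b3.1} {b3.2}


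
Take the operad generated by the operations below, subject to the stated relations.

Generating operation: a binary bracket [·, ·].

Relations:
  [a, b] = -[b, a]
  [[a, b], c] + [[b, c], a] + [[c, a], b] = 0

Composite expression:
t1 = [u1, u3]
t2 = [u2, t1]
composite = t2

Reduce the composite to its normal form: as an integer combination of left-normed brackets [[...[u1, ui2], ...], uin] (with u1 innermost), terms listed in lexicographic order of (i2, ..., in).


Left-normed coefficients sit on the u1-initial expansion words.
Composite bracket: [u2, [u1, u3]]
Expanding via [a, b] = ab - ba: 4 signed words (2^2 = 4).
Coefficients come from the u1-initial words:
  u1u3u2 (sign -1) contributes -[[u1, u3], u2]

-[[u1, u3], u2]


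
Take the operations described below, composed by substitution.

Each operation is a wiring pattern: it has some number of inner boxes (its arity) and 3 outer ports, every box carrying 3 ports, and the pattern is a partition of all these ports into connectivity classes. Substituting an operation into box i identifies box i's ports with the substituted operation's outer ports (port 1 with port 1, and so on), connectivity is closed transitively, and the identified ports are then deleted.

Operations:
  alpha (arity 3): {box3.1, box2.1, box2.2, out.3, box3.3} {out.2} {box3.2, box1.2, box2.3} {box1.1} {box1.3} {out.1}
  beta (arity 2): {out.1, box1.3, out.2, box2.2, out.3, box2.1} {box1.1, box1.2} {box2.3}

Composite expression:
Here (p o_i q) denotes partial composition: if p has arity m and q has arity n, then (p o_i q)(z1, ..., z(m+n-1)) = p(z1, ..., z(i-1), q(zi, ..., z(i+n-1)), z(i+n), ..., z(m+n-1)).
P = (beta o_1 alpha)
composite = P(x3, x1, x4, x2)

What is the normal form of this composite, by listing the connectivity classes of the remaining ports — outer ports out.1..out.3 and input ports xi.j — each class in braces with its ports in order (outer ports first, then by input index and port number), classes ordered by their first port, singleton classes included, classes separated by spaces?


Treat the ports identified at beta as solder joints: merge, then drop.
through alpha, on inputs (x3, x1, x4): {out.1} {out.2} {out.3, x1.1, x1.2, x4.1, x4.3} {x1.3, x3.2, x4.2} {x3.1} {x3.3} (out.j = stage outer ports)
through beta, on inputs (x3, x1, x4, x2): {out.1, out.2, out.3, x1.1, x1.2, x2.1, x2.2, x4.1, x4.3} {x1.3, x3.2, x4.2} {x2.3} {x3.1} {x3.3} (out.j = stage outer ports)

{out.1, out.2, out.3, x1.1, x1.2, x2.1, x2.2, x4.1, x4.3} {x1.3, x3.2, x4.2} {x2.3} {x3.1} {x3.3}


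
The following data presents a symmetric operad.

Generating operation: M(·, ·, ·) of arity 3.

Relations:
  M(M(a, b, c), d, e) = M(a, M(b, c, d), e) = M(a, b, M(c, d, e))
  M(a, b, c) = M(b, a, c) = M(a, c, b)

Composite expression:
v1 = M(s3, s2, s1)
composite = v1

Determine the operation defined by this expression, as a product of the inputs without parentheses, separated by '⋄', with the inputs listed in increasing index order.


s1 ⋄ s2 ⋄ s3

Key point: M commutes, so take the s-inputs in any fixed order.
M(s3, s2, s1) flattens to s3 ⋄ s2 ⋄ s1
sorting the factors by input index: s1 ⋄ s2 ⋄ s3


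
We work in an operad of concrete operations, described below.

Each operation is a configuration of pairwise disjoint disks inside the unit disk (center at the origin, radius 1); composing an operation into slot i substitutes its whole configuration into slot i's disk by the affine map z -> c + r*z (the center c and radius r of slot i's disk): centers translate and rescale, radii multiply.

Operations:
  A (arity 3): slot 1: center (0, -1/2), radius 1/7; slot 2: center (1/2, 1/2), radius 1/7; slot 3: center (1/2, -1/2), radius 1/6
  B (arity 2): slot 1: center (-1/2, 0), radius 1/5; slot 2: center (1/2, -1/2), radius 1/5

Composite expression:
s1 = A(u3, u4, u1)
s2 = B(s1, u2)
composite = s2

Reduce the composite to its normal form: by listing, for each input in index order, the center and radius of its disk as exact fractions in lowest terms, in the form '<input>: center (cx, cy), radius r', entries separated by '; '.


u1: center (-2/5, -1/10), radius 1/30; u2: center (1/2, -1/2), radius 1/5; u3: center (-1/2, -1/10), radius 1/35; u4: center (-2/5, 1/10), radius 1/35


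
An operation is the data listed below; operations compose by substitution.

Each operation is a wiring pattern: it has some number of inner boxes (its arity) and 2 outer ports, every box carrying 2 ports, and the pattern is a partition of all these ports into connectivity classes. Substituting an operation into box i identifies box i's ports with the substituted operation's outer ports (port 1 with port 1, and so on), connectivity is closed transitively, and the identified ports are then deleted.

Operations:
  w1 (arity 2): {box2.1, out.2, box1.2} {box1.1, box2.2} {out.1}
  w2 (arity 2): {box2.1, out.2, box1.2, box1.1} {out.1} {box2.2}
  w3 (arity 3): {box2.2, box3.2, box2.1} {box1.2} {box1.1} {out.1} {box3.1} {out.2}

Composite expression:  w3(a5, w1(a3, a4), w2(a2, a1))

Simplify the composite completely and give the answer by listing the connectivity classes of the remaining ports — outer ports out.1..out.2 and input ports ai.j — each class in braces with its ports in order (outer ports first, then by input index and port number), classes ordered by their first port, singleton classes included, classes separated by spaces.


{out.1} {out.2} {a1.1, a2.1, a2.2, a3.2, a4.1} {a1.2} {a3.1, a4.2} {a5.1} {a5.2}

Treat the ports identified at w3 as solder joints: merge, then drop.
composing w1 on (a3, a4), with out.j its own outer ports: {out.1} {out.2, a3.2, a4.1} {a3.1, a4.2}
composing w2 on (a2, a1), with out.j its own outer ports: {out.1} {out.2, a1.1, a2.1, a2.2} {a1.2}
composing w3 on (a5, a3, a4, a2, a1), with out.j its own outer ports: {out.1} {out.2} {a1.1, a2.1, a2.2, a3.2, a4.1} {a1.2} {a3.1, a4.2} {a5.1} {a5.2}


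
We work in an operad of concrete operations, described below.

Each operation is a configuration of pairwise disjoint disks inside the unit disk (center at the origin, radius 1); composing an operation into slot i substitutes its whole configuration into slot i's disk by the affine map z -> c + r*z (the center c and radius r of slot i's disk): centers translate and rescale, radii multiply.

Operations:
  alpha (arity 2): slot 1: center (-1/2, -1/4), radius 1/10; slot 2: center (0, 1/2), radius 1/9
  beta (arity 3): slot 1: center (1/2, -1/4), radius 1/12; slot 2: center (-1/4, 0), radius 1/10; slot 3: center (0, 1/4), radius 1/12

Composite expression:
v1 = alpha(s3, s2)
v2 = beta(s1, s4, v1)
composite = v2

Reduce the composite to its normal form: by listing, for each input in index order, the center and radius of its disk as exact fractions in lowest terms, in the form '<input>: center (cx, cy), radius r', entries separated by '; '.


s1: center (1/2, -1/4), radius 1/12; s2: center (0, 7/24), radius 1/108; s3: center (-1/24, 11/48), radius 1/120; s4: center (-1/4, 0), radius 1/10


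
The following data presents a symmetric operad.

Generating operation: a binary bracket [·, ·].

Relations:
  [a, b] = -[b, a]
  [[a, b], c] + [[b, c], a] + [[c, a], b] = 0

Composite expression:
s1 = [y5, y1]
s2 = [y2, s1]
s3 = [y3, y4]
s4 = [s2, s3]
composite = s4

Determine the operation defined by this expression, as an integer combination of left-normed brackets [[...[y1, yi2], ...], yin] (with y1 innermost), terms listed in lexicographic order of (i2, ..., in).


Left-normed coefficients sit on the y1-initial expansion words.
Composite bracket: [[y2, [y5, y1]], [y3, y4]]
Expanding via [a, b] = ab - ba: 16 signed words (2^4 = 16).
Keep just the words that open with y1:
  y1y5y2y3y4 appears with sign +1, giving the term +[[[[y1, y5], y2], y3], y4]
  y1y5y2y4y3 appears with sign -1, giving the term -[[[[y1, y5], y2], y4], y3]

[[[[y1, y5], y2], y3], y4] - [[[[y1, y5], y2], y4], y3]


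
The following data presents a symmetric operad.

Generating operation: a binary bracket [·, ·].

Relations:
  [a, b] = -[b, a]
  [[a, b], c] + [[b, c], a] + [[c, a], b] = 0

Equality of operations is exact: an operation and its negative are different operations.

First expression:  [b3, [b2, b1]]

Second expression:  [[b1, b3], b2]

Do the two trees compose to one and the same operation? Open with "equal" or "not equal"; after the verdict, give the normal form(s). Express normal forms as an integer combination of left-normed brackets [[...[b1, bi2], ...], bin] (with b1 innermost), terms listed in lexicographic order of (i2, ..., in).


The first expression, normalized: [[b1, b2], b3]
The second expression, normalized: [[b1, b3], b2]
Different reductions; not equal.

not equal — first [[b1, b2], b3], second [[b1, b3], b2]


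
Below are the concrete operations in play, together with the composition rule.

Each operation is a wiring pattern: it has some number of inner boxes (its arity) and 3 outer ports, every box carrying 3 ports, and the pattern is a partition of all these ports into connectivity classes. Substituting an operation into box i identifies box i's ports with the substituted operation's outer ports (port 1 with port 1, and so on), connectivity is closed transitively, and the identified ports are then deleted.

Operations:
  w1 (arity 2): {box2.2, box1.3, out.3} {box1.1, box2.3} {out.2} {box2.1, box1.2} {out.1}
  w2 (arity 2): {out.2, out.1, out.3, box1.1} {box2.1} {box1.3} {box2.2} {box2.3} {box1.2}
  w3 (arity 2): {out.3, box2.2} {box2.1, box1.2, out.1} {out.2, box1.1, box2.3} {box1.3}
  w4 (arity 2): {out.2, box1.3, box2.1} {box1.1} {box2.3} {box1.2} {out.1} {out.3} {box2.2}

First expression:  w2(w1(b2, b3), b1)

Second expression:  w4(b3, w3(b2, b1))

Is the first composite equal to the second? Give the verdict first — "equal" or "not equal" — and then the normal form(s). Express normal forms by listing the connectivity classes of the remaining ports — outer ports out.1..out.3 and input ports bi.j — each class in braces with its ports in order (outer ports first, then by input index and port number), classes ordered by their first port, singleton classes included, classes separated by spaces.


not equal; first: {out.1, out.2, out.3} {b1.1} {b1.2} {b1.3} {b2.1, b3.3} {b2.2, b3.1} {b2.3, b3.2}; second: {out.1} {out.2, b1.1, b2.2, b3.3} {out.3} {b1.2} {b1.3, b2.1} {b2.3} {b3.1} {b3.2}

Normal form of the first expression: {out.1, out.2, out.3} {b1.1} {b1.2} {b1.3} {b2.1, b3.3} {b2.2, b3.1} {b2.3, b3.2}
Normal form of the second expression: {out.1} {out.2, b1.1, b2.2, b3.3} {out.3} {b1.2} {b1.3, b2.1} {b2.3} {b3.1} {b3.2}
No match — not equal.


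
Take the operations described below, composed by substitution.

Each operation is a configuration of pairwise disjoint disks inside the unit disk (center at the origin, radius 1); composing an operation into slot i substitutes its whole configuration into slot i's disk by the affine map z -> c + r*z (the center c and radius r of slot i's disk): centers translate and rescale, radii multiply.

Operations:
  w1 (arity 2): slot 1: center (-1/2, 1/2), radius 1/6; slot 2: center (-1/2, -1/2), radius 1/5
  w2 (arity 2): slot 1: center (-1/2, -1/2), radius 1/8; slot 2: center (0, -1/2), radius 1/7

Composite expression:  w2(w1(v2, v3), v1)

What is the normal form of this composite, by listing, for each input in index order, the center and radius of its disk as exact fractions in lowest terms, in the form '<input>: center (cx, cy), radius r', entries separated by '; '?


v1: center (0, -1/2), radius 1/7; v2: center (-9/16, -7/16), radius 1/48; v3: center (-9/16, -9/16), radius 1/40

Affine substitution under w2: radii multiply and v-centers shift.
tracing v2 down its 2-map path: center (-9/16, -7/16), radius 1/48
tracing v3 down its 2-map path: center (-9/16, -9/16), radius 1/40
tracing v1 down its 1-map path: center (0, -1/2), radius 1/7


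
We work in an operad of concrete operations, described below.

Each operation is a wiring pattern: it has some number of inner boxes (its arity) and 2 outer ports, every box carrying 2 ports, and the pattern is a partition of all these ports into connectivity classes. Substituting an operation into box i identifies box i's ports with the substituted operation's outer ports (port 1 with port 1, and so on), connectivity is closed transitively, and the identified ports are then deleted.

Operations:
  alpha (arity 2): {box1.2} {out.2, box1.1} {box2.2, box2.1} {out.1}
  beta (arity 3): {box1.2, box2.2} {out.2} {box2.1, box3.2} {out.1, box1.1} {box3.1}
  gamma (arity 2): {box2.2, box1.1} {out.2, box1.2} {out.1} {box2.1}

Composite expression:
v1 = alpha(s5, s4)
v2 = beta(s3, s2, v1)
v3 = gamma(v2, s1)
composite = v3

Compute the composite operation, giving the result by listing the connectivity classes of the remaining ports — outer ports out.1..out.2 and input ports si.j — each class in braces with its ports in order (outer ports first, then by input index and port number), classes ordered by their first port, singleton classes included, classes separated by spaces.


{out.1} {out.2} {s1.1} {s1.2, s3.1} {s2.1, s5.1} {s2.2, s3.2} {s4.1, s4.2} {s5.2}

Reachability decides: close wires over gamma-identified ports.
after alpha, the pattern on (s5, s4) reads {out.1} {out.2, s5.1} {s4.1, s4.2} {s5.2} (out.j = its outer ports)
after beta, the pattern on (s3, s2, s5, s4) reads {out.1, s3.1} {out.2} {s2.1, s5.1} {s2.2, s3.2} {s4.1, s4.2} {s5.2} (out.j = its outer ports)
after gamma, the pattern on (s3, s2, s5, s4, s1) reads {out.1} {out.2} {s1.1} {s1.2, s3.1} {s2.1, s5.1} {s2.2, s3.2} {s4.1, s4.2} {s5.2} (out.j = its outer ports)


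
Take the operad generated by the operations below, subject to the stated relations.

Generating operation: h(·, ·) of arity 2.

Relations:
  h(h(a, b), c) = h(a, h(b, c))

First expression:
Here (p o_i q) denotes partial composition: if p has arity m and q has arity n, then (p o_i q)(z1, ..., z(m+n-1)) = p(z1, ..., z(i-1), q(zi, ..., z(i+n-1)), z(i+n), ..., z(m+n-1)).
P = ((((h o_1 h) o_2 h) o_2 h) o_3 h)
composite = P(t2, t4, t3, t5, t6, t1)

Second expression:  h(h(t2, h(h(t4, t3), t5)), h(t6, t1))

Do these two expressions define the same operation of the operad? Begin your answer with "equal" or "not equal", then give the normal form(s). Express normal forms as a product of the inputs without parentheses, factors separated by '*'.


equal — both sides give t2 * t4 * t3 * t5 * t6 * t1

The first expression, normalized: t2 * t4 * t3 * t5 * t6 * t1
The second expression, normalized: t2 * t4 * t3 * t5 * t6 * t1
Identical normal forms: equal.


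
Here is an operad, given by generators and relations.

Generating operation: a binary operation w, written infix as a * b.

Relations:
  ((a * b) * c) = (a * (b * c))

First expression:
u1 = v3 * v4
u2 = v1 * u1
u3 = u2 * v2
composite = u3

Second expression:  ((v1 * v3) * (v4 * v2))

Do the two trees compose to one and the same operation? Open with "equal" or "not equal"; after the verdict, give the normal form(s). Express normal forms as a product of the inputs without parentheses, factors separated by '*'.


equal — both sides give v1 * v3 * v4 * v2

The first composite normalizes to v1 * v3 * v4 * v2
The second composite normalizes to v1 * v3 * v4 * v2
Identical normal forms: equal.


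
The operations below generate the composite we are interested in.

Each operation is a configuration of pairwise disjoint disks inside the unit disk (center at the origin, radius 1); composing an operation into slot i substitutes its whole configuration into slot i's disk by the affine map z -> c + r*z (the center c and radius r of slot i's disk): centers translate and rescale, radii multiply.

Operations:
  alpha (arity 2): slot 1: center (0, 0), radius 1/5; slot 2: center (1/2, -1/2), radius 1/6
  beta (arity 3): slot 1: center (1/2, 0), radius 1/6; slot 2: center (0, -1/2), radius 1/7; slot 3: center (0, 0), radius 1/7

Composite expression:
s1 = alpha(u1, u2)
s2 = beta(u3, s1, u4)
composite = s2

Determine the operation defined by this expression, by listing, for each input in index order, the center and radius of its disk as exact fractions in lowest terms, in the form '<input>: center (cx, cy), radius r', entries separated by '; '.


Each u-disk chains the slot maps above it in beta; radii multiply.
u3: after 1 affine step, its disk has center (1/2, 0), radius 1/6
u1: after 2 affine steps, its disk has center (0, -1/2), radius 1/35
u2: after 2 affine steps, its disk has center (1/14, -4/7), radius 1/42
u4: after 1 affine step, its disk has center (0, 0), radius 1/7

u1: center (0, -1/2), radius 1/35; u2: center (1/14, -4/7), radius 1/42; u3: center (1/2, 0), radius 1/6; u4: center (0, 0), radius 1/7


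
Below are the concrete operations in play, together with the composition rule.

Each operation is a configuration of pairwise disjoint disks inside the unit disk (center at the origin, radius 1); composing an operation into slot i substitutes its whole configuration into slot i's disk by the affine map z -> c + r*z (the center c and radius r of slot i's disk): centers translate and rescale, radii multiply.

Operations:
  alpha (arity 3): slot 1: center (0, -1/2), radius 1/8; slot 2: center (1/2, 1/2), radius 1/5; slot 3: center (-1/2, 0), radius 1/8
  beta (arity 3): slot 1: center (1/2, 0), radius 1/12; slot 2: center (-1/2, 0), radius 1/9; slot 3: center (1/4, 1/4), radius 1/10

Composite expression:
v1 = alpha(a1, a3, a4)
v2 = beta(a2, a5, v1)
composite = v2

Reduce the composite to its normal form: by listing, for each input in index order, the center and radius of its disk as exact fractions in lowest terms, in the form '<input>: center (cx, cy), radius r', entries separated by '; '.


a1: center (1/4, 1/5), radius 1/80; a2: center (1/2, 0), radius 1/12; a3: center (3/10, 3/10), radius 1/50; a4: center (1/5, 1/4), radius 1/80; a5: center (-1/2, 0), radius 1/9

Follow each a-input down from beta: c' goes to c + r*c', radius to r*r'.
a2: after 1 affine step, its disk has center (1/2, 0), radius 1/12
a5: after 1 affine step, its disk has center (-1/2, 0), radius 1/9
a1: after 2 affine steps, its disk has center (1/4, 1/5), radius 1/80
a3: after 2 affine steps, its disk has center (3/10, 3/10), radius 1/50
a4: after 2 affine steps, its disk has center (1/5, 1/4), radius 1/80


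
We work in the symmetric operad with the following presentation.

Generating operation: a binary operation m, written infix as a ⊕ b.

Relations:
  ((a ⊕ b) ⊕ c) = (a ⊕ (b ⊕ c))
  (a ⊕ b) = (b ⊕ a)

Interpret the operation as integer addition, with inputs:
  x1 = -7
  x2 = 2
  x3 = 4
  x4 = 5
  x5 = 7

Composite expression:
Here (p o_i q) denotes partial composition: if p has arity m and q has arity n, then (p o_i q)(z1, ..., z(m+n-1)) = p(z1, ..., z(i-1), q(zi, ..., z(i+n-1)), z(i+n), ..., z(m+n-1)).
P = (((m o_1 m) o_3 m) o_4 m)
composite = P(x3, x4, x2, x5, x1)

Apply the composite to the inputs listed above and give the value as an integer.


(x3 ⊕ x4) = 9
(x5 ⊕ x1) = 0
(x2 ⊕ (x5 ⊕ x1)) = 2
((x3 ⊕ x4) ⊕ (x2 ⊕ (x5 ⊕ x1))) = 11

11


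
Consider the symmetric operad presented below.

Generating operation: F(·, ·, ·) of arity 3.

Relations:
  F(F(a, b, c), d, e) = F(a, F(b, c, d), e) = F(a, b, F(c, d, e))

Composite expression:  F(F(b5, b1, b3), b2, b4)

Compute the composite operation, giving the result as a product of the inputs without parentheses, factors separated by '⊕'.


Every regrouping of F is equal, so read the b-inputs in written order.
F(b5, b1, b3) reduces to b5 ⊕ b1 ⊕ b3
F(F(b5, b1, b3), b2, b4) reduces to b5 ⊕ b1 ⊕ b3 ⊕ b2 ⊕ b4

b5 ⊕ b1 ⊕ b3 ⊕ b2 ⊕ b4


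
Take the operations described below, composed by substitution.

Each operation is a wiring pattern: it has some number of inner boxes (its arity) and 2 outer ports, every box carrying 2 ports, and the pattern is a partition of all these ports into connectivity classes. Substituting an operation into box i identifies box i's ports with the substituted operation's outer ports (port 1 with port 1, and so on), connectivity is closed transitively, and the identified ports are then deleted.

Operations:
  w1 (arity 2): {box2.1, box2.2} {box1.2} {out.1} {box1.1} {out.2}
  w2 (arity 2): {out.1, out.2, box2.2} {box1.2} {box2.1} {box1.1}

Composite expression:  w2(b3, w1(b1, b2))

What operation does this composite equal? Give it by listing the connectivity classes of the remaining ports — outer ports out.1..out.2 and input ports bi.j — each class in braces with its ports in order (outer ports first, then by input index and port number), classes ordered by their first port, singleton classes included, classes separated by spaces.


{out.1, out.2} {b1.1} {b1.2} {b2.1, b2.2} {b3.1} {b3.2}

Connectivity passes through glued w2-boundaries; trace each wire chain.
the subtree at w1 composes to {out.1} {out.2} {b1.1} {b1.2} {b2.1, b2.2} on (b1, b2); out.j = own outer ports
the subtree at w2 composes to {out.1, out.2} {b1.1} {b1.2} {b2.1, b2.2} {b3.1} {b3.2} on (b3, b1, b2); out.j = own outer ports


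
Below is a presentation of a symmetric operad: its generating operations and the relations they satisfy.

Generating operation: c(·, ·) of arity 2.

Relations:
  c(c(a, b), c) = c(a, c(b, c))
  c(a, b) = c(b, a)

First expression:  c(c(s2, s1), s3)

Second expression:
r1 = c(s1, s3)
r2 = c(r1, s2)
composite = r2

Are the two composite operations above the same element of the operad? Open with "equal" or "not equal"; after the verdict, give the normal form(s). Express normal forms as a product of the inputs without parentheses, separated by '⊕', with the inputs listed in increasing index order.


equal: each reduces to s1 ⊕ s2 ⊕ s3

The first expression, normalized: s1 ⊕ s2 ⊕ s3
The second expression, normalized: s1 ⊕ s2 ⊕ s3
The normal forms match — equal.


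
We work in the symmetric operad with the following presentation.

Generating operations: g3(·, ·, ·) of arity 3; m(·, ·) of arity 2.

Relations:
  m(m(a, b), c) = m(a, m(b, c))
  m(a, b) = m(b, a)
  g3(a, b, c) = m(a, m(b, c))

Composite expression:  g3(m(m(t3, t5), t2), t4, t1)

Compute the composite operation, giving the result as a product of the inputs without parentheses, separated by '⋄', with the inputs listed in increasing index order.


t1 ⋄ t2 ⋄ t3 ⋄ t4 ⋄ t5


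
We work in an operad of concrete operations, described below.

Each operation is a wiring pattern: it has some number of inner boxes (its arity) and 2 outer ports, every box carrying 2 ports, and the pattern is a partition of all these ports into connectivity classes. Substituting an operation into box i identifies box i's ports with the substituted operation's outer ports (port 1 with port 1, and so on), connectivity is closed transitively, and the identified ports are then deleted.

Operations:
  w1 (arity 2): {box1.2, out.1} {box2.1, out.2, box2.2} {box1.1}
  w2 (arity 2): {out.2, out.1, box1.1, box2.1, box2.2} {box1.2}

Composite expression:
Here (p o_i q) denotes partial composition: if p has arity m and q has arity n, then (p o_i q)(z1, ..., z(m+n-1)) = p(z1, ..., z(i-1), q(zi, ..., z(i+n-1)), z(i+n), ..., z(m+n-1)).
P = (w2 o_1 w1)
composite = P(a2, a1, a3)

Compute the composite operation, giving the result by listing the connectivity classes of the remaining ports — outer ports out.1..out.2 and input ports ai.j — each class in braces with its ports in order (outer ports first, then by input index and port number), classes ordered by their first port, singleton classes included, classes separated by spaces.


{out.1, out.2, a2.2, a3.1, a3.2} {a1.1, a1.2} {a2.1}

Two ports join when wires chain via w2-identified ports.
stage w1: inputs (a2, a1), connectivity {out.1, a2.2} {out.2, a1.1, a1.2} {a2.1}, out.j its boundary
stage w2: inputs (a2, a1, a3), connectivity {out.1, out.2, a2.2, a3.1, a3.2} {a1.1, a1.2} {a2.1}, out.j its boundary


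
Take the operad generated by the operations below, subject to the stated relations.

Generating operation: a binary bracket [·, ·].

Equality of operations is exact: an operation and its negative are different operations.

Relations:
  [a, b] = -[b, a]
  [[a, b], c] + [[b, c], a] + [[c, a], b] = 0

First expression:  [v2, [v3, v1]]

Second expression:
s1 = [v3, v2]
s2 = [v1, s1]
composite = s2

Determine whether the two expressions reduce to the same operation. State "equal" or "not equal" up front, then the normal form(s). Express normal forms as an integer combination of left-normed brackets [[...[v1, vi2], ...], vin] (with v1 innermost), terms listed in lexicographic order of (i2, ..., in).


not equal: they reduce to [[v1, v3], v2] and -[[v1, v2], v3] + [[v1, v3], v2]

Normal form of the first expression: [[v1, v3], v2]
Normal form of the second expression: -[[v1, v2], v3] + [[v1, v3], v2]
Distinct normal forms: not equal.


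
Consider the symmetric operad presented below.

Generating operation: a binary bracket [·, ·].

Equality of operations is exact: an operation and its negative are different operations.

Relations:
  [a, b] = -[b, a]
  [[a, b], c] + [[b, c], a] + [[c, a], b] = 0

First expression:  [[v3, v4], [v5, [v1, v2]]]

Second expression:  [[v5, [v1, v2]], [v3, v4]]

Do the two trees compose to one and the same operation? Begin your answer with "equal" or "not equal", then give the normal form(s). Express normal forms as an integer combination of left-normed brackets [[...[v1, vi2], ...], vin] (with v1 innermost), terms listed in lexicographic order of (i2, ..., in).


not equal: they reduce to [[[[v1, v2], v5], v3], v4] - [[[[v1, v2], v5], v4], v3] and -[[[[v1, v2], v5], v3], v4] + [[[[v1, v2], v5], v4], v3]

The first composite normalizes to [[[[v1, v2], v5], v3], v4] - [[[[v1, v2], v5], v4], v3]
The second composite normalizes to -[[[[v1, v2], v5], v3], v4] + [[[[v1, v2], v5], v4], v3]
They disagree, so not equal.


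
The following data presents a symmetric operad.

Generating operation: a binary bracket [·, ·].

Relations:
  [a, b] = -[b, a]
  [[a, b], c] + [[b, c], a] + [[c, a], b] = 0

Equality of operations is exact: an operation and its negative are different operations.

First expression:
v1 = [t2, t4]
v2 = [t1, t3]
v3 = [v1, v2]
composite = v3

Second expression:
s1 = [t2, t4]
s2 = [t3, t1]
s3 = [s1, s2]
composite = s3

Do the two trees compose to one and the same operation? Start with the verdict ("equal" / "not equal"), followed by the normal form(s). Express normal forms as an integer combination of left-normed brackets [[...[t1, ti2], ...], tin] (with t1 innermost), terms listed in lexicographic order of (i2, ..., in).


not equal — first -[[[t1, t3], t2], t4] + [[[t1, t3], t4], t2], second [[[t1, t3], t2], t4] - [[[t1, t3], t4], t2]

Reducing the first expression gives -[[[t1, t3], t2], t4] + [[[t1, t3], t4], t2]
Reducing the second expression gives [[[t1, t3], t2], t4] - [[[t1, t3], t4], t2]
Different reductions; not equal.


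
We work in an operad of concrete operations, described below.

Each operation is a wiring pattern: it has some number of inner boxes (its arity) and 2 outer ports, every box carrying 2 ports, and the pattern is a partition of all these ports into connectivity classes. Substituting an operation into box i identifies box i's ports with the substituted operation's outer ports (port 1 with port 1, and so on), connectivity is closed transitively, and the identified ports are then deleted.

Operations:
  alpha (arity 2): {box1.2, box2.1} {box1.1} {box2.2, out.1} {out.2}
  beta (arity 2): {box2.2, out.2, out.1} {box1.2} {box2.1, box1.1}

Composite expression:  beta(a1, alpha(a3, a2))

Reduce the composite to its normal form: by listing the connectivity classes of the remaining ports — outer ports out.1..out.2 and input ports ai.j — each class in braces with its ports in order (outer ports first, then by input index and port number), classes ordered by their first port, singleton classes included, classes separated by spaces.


{out.1, out.2} {a1.1, a2.2} {a1.2} {a2.1, a3.2} {a3.1}

Treat the ports identified at beta as solder joints: merge, then drop.
stage alpha: inputs (a3, a2), connectivity {out.1, a2.2} {out.2} {a2.1, a3.2} {a3.1}, out.j its boundary
stage beta: inputs (a1, a3, a2), connectivity {out.1, out.2} {a1.1, a2.2} {a1.2} {a2.1, a3.2} {a3.1}, out.j its boundary
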